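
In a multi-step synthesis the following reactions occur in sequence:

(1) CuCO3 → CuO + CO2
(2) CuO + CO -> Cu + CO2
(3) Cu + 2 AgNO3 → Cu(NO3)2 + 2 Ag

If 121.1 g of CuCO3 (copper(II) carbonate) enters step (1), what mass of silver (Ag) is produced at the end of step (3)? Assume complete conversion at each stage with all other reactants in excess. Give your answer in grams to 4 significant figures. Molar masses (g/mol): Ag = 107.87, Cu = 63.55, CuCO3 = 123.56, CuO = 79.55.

n(CuCO3) = 121.1 / 123.56 = 0.98009 mol.
Reaction (1): CuCO3→CuO ratio 1:1 ⇒ n(CuO) = 0.98009 mol.
Reaction (2): CuO→Cu ratio 1:1 ⇒ n(Cu) = 0.98009 mol.
Reaction (3): Cu→Ag ratio 1:2 ⇒ n(Ag) = 1.9602 mol.
Mass of Ag = 1.9602 × 107.87 = 211.44 g.

211.4 g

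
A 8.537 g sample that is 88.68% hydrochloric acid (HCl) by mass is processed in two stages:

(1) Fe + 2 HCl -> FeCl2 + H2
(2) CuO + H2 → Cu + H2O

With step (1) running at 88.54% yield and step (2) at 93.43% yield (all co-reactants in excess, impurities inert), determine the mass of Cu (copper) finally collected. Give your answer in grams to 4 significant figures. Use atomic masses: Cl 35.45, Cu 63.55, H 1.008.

5.458 g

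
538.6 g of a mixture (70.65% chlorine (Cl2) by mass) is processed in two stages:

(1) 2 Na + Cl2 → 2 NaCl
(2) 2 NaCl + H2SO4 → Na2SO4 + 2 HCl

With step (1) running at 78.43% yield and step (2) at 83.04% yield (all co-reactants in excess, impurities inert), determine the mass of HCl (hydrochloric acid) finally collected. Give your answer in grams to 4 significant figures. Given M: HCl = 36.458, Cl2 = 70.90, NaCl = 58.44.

254.9 g

Pure Cl2 = 538.6 × 0.7065 = 380.52 g.
n(Cl2) = 380.52 / 70.90 = 5.3670 mol.
Step 1 (Cl2:NaCl = 1:2): theoretical n(NaCl) = 10.734 mol; at 78.43% yield, n(NaCl) = 8.4187 mol.
Step 2 (NaCl:HCl = 2:2): theoretical n(HCl) = 8.4187 mol, so theoretical mass = 8.4187 × 36.458 = 306.93 g.
At 83.04% yield, actual mass of HCl = 306.93 × 0.8304 = 254.87 g.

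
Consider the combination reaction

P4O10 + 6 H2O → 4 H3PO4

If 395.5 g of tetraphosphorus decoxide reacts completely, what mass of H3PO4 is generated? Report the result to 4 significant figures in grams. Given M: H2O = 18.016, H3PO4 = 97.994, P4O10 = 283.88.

546.1 g

n(P4O10) = 395.50 g / 283.88 g/mol = 1.3932 mol.
From the equation the P4O10:H3PO4 mole ratio is 1:4, so n(H3PO4) = 1.3932 × 4/1 = 5.5728 mol.
Mass of H3PO4 = 5.5728 mol × 97.994 g/mol = 546.10 g.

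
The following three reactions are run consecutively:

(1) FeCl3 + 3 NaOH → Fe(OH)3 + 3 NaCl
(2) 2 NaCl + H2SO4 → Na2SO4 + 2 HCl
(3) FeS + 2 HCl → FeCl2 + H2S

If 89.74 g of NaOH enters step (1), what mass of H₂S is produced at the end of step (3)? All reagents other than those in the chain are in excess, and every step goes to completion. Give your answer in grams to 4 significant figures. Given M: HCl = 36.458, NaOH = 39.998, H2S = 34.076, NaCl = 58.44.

38.23 g

n(NaOH) = 89.74 / 39.998 = 2.2436 mol.
Reaction (1): NaOH→NaCl ratio 3:3 ⇒ n(NaCl) = 2.2436 mol.
Reaction (2): NaCl→HCl ratio 2:2 ⇒ n(HCl) = 2.2436 mol.
Reaction (3): HCl→H2S ratio 2:1 ⇒ n(H2S) = 1.1218 mol.
Mass of H2S = 1.1218 × 34.076 = 38.227 g.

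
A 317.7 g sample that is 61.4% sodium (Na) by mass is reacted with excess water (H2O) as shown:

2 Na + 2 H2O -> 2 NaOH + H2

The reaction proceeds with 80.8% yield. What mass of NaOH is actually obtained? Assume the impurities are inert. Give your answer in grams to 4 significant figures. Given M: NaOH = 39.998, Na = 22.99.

274.2 g

Pure Na available = 317.7 g × 0.614 = 195.07 g.
n(Na) = 195.07 g / 22.99 g/mol = 8.4849 mol.
From the equation the Na:NaOH mole ratio is 2:2, so n(NaOH) = 8.4849 × 2/2 = 8.4849 mol.
Mass of NaOH = 8.4849 mol × 39.998 g/mol = 339.38 g.
Actual mass collected = 339.38 g × 0.808 = 274.22 g.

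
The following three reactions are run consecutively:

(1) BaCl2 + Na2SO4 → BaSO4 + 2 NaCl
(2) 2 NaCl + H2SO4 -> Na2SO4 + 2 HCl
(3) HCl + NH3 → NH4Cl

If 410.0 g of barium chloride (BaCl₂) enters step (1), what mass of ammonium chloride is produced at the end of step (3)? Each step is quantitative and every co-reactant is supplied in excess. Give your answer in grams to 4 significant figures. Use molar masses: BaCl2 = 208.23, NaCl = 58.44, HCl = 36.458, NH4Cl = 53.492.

210.6 g

n(BaCl2) = 410.0 / 208.23 = 1.9690 mol.
Reaction (1): BaCl2→NaCl ratio 1:2 ⇒ n(NaCl) = 3.9380 mol.
Reaction (2): NaCl→HCl ratio 2:2 ⇒ n(HCl) = 3.9380 mol.
Reaction (3): HCl→NH4Cl ratio 1:1 ⇒ n(NH4Cl) = 3.9380 mol.
Mass of NH4Cl = 3.9380 × 53.492 = 210.65 g.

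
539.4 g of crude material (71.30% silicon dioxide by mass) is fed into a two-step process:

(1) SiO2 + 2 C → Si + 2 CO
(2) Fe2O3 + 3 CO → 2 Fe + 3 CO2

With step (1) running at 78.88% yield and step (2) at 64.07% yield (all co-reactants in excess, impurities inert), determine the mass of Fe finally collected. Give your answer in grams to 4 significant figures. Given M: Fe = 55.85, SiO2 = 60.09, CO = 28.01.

240.9 g

Pure SiO2 = 539.4 × 0.7130 = 384.59 g.
n(SiO2) = 384.59 / 60.09 = 6.4003 mol.
Step 1 (SiO2:CO = 1:2): theoretical n(CO) = 12.801 mol; at 78.88% yield, n(CO) = 10.097 mol.
Step 2 (CO:Fe = 3:2): theoretical n(Fe) = 6.7314 mol, so theoretical mass = 6.7314 × 55.85 = 375.95 g.
At 64.07% yield, actual mass of Fe = 375.95 × 0.6407 = 240.87 g.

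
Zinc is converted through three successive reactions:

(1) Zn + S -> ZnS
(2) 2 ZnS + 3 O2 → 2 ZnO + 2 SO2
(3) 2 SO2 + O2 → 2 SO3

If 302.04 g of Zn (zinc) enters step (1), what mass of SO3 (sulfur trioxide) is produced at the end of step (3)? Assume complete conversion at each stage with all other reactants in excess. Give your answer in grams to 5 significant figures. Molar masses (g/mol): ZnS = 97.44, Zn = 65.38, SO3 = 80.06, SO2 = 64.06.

n(Zn) = 302.04 / 65.38 = 4.61976 mol.
Reaction (1): Zn→ZnS ratio 1:1 ⇒ n(ZnS) = 4.61976 mol.
Reaction (2): ZnS→SO2 ratio 2:2 ⇒ n(SO2) = 4.61976 mol.
Reaction (3): SO2→SO3 ratio 2:2 ⇒ n(SO3) = 4.61976 mol.
Mass of SO3 = 4.61976 × 80.06 = 369.858 g.

369.86 g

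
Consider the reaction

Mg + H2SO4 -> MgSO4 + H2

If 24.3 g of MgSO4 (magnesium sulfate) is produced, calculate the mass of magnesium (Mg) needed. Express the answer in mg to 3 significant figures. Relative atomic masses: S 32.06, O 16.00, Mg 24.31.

M(MgSO4) = 24.31 + 32.06 + 4(16.00) = 120.37 g/mol.
M(Mg) = 24.31 g/mol.
n(MgSO4) = 24.30 g / 120.37 g/mol = 0.2019 mol.
From the equation the MgSO4:Mg mole ratio is 1:1, so n(Mg) = 0.2019 × 1/1 = 0.2019 mol.
Mass of Mg = 0.2019 mol × 24.31 g/mol = 4.908 g.
Converting to mg: 4.908 g = 4910 mg.

4910 mg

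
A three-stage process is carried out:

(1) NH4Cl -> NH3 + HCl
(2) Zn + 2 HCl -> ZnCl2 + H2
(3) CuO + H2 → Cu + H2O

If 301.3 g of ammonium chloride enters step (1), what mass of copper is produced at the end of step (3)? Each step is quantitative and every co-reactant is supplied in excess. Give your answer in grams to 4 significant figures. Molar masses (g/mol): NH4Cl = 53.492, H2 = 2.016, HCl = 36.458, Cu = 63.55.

179.0 g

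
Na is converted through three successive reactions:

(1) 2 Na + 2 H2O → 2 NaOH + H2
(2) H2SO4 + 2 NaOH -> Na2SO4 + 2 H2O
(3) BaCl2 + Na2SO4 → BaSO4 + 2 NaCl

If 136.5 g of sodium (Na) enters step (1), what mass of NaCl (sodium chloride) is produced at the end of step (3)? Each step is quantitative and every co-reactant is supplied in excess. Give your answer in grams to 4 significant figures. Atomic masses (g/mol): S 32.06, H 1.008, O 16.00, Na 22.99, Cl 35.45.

M(Na) = 22.99 g/mol.
M(NaCl) = 22.99 + 35.45 = 58.44 g/mol.
n(Na) = 136.5 / 22.99 = 5.9374 mol.
Reaction (1): Na→NaOH ratio 2:2 ⇒ n(NaOH) = 5.9374 mol.
Reaction (2): NaOH→Na2SO4 ratio 2:1 ⇒ n(Na2SO4) = 2.9687 mol.
Reaction (3): Na2SO4→NaCl ratio 1:2 ⇒ n(NaCl) = 5.9374 mol.
Mass of NaCl = 5.9374 × 58.44 = 346.98 g.

347.0 g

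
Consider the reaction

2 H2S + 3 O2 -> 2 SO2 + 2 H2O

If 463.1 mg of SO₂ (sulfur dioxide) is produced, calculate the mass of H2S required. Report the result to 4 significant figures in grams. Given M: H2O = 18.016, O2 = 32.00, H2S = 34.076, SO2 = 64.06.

0.2463 g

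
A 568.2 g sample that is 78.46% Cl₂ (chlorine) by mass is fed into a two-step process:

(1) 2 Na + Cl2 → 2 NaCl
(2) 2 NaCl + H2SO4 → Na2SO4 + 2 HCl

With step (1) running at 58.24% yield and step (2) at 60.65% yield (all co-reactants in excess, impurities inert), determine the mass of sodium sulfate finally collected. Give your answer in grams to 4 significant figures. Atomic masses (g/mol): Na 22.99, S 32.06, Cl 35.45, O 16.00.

Pure Cl2 = 568.2 × 0.7846 = 445.81 g.
M(Cl2) = 2(35.45) = 70.90 g/mol.
M(Na2SO4) = 2(22.99) + 32.06 + 4(16.00) = 142.04 g/mol.
n(Cl2) = 445.81 / 70.90 = 6.2879 mol.
Step 1 (Cl2:NaCl = 1:2): theoretical n(NaCl) = 12.576 mol; at 58.24% yield, n(NaCl) = 7.3241 mol.
Step 2 (NaCl:Na2SO4 = 2:1): theoretical n(Na2SO4) = 3.6621 mol, so theoretical mass = 3.6621 × 142.04 = 520.16 g.
At 60.65% yield, actual mass of Na2SO4 = 520.16 × 0.6065 = 315.48 g.

315.5 g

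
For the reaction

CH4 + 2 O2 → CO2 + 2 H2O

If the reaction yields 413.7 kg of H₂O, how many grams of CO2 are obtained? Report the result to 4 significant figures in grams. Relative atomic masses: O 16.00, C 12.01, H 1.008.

505300 g

M(H2O) = 2(1.008) + 16.00 = 18.016 g/mol.
M(CO2) = 12.01 + 2(16.00) = 44.01 g/mol.
Convert: 413.7 kg = 413700 g.
n(H2O) = 413700 g / 18.016 g/mol = 22963 mol.
From the equation the H2O:CO2 mole ratio is 2:1, so n(CO2) = 22963 × 1/2 = 11481 mol.
Mass of CO2 = 11481 mol × 44.01 g/mol = 505300 g.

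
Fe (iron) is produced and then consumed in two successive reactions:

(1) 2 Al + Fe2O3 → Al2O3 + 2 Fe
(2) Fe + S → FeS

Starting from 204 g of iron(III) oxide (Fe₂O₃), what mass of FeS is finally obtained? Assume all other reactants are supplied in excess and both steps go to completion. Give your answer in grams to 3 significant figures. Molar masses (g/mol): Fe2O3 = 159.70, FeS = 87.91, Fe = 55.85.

n(Fe2O3) = 204.0 / 159.70 = 1.277 mol.
Step 1 gives a 1:2 ratio of Fe2O3 to Fe, so n(Fe) = 2.555 mol.
In step 2 the Fe:FeS ratio is 1:1, so n(FeS) = 2.555 mol.
Mass of FeS = 2.555 × 87.91 = 224.6 g.

225 g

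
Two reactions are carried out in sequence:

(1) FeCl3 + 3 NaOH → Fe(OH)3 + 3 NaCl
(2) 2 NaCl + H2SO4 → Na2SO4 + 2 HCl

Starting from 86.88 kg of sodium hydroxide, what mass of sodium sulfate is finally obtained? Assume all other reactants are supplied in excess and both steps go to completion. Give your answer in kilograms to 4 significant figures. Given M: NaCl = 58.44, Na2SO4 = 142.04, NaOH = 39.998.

154.3 kg

86.88 kg = 86880 g.
n(NaOH) = 86880 / 39.998 = 2172.1 mol.
Step 1 gives a 3:3 ratio of NaOH to NaCl, so n(NaCl) = 2172.1 mol.
In step 2 the NaCl:Na2SO4 ratio is 2:1, so n(Na2SO4) = 1086.1 mol.
Mass of Na2SO4 = 1086.1 × 142.04 = 154260 g = 154.3 kg.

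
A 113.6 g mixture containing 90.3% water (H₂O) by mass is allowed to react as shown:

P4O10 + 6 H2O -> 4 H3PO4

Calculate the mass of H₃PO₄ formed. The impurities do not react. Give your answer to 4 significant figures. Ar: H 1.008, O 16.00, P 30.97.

Mass of pure H2O = 113.6 g × 0.903 = 102.58 g.
M(H2O) = 2(1.008) + 16.00 = 18.016 g/mol.
M(H3PO4) = 3(1.008) + 30.97 + 4(16.00) = 97.994 g/mol.
n(H2O) = 102.58 g / 18.016 g/mol = 5.6939 mol.
From the equation the H2O:H3PO4 mole ratio is 6:4, so n(H3PO4) = 5.6939 × 4/6 = 3.7959 mol.
Mass of H3PO4 = 3.7959 mol × 97.994 g/mol = 371.98 g.

372.0 g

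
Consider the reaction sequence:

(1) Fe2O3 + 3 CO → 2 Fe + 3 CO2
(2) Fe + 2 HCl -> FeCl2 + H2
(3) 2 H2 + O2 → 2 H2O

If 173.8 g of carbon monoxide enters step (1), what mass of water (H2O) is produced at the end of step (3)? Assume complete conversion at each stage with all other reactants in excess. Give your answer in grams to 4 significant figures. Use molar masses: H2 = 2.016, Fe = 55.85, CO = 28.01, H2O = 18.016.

74.53 g

n(CO) = 173.8 / 28.01 = 6.2049 mol.
Reaction (1): CO→Fe ratio 3:2 ⇒ n(Fe) = 4.1366 mol.
Reaction (2): Fe→H2 ratio 1:1 ⇒ n(H2) = 4.1366 mol.
Reaction (3): H2→H2O ratio 2:2 ⇒ n(H2O) = 4.1366 mol.
Mass of H2O = 4.1366 × 18.016 = 74.525 g.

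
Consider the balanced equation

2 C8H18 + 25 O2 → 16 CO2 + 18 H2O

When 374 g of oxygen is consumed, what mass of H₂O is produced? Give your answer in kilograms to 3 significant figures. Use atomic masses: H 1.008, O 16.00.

M(O2) = 2(16.00) = 32.00 g/mol.
M(H2O) = 2(1.008) + 16.00 = 18.016 g/mol.
n(O2) = 374.0 g / 32.00 g/mol = 11.69 mol.
From the equation the O2:H2O mole ratio is 25:18, so n(H2O) = 11.69 × 18/25 = 8.415 mol.
Mass of H2O = 8.415 mol × 18.016 g/mol = 151.6 g.
Converting to kg: 151.6 g = 0.152 kg.

0.152 kg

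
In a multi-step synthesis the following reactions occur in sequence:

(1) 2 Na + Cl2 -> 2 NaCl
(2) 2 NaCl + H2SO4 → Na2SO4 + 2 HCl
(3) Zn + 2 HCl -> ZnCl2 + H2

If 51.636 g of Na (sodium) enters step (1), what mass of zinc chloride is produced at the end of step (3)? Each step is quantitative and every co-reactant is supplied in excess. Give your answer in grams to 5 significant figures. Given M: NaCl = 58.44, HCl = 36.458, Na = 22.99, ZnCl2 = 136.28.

153.04 g

n(Na) = 51.636 / 22.99 = 2.24602 mol.
Reaction (1): Na→NaCl ratio 2:2 ⇒ n(NaCl) = 2.24602 mol.
Reaction (2): NaCl→HCl ratio 2:2 ⇒ n(HCl) = 2.24602 mol.
Reaction (3): HCl→ZnCl2 ratio 2:1 ⇒ n(ZnCl2) = 1.12301 mol.
Mass of ZnCl2 = 1.12301 × 136.28 = 153.044 g.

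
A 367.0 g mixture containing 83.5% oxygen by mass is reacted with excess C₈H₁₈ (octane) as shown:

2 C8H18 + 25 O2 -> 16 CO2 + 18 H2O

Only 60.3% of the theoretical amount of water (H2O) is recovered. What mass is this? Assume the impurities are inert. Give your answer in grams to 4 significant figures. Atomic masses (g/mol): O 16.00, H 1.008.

74.90 g

Pure O2 available = 367.0 g × 0.835 = 306.44 g.
M(O2) = 2(16.00) = 32.00 g/mol.
M(H2O) = 2(1.008) + 16.00 = 18.016 g/mol.
n(O2) = 306.44 g / 32.00 g/mol = 9.5764 mol.
From the equation the O2:H2O mole ratio is 25:18, so n(H2O) = 9.5764 × 18/25 = 6.8950 mol.
Mass of H2O = 6.8950 mol × 18.016 g/mol = 124.22 g.
Actual mass collected = 124.22 g × 0.603 = 74.905 g.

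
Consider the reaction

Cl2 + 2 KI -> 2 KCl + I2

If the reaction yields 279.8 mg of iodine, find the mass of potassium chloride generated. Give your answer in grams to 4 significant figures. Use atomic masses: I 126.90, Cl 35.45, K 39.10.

M(I2) = 2(126.90) = 253.80 g/mol.
M(KCl) = 39.10 + 35.45 = 74.55 g/mol.
Convert: 279.8 mg = 0.27980 g.
n(I2) = 0.27980 g / 253.80 g/mol = 0.0011024 mol.
From the equation the I2:KCl mole ratio is 1:2, so n(KCl) = 0.0011024 × 2/1 = 0.0022049 mol.
Mass of KCl = 0.0022049 mol × 74.55 g/mol = 0.16437 g.

0.1644 g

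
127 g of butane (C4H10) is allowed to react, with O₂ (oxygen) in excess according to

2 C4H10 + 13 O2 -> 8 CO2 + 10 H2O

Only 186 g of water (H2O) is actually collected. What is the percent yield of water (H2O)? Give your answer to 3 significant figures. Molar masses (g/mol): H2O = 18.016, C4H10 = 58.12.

94.5 %

n(C4H10) = 127.0 g / 58.12 g/mol = 2.185 mol.
From the equation the C4H10:H2O mole ratio is 2:10, so n(H2O) = 2.185 × 10/2 = 10.93 mol.
Mass of H2O = 10.93 mol × 18.016 g/mol = 196.8 g.
This is the theoretical yield. Percent yield = 186 g / 196.8 g × 100% = 94.49%.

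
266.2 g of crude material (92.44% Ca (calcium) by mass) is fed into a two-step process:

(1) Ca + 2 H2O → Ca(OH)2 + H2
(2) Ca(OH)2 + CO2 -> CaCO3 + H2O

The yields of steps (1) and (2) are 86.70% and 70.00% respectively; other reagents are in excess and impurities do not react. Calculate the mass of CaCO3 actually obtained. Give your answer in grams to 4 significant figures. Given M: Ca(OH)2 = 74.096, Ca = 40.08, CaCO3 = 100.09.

Pure Ca = 266.2 × 0.9244 = 246.08 g.
n(Ca) = 246.08 / 40.08 = 6.1396 mol.
Step 1 (Ca:Ca(OH)2 = 1:1): theoretical n(Ca(OH)2) = 6.1396 mol; at 86.70% yield, n(Ca(OH)2) = 5.3230 mol.
Step 2 (Ca(OH)2:CaCO3 = 1:1): theoretical n(CaCO3) = 5.3230 mol, so theoretical mass = 5.3230 × 100.09 = 532.78 g.
At 70.00% yield, actual mass of CaCO3 = 532.78 × 0.7000 = 372.95 g.

372.9 g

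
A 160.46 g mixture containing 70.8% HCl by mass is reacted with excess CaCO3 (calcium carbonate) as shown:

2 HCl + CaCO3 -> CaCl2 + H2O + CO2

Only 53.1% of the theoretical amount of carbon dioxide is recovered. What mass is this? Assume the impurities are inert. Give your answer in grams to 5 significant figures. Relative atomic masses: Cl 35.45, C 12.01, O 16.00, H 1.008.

36.410 g

Pure HCl available = 160.46 g × 0.708 = 113.606 g.
M(HCl) = 1.008 + 35.45 = 36.458 g/mol.
M(CO2) = 12.01 + 2(16.00) = 44.01 g/mol.
n(HCl) = 113.606 g / 36.458 g/mol = 3.11607 mol.
From the equation the HCl:CO2 mole ratio is 2:1, so n(CO2) = 3.11607 × 1/2 = 1.55803 mol.
Mass of CO2 = 1.55803 mol × 44.01 g/mol = 68.5691 g.
Actual mass collected = 68.5691 g × 0.531 = 36.4102 g.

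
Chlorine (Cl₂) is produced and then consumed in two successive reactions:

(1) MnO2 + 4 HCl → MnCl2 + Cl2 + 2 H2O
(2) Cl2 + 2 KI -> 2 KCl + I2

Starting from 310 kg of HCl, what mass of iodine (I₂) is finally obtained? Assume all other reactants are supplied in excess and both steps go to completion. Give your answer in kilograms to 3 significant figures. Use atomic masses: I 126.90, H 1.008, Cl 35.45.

540 kg

M(HCl) = 1.008 + 35.45 = 36.458 g/mol.
M(I2) = 2(126.90) = 253.80 g/mol.
310 kg = 310000 g.
n(HCl) = 310000 / 36.458 = 8503 mol.
Step 1 gives a 4:1 ratio of HCl to Cl2, so n(Cl2) = 2126 mol.
In step 2 the Cl2:I2 ratio is 1:1, so n(I2) = 2126 mol.
Mass of I2 = 2126 × 253.80 = 539500 g = 540 kg.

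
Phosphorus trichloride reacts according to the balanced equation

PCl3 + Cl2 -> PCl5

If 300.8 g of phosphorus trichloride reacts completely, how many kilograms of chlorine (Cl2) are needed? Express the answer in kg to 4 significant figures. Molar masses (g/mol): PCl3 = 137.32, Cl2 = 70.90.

0.1553 kg

n(PCl3) = 300.80 g / 137.32 g/mol = 2.1905 mol.
From the equation the PCl3:Cl2 mole ratio is 1:1, so n(Cl2) = 2.1905 × 1/1 = 2.1905 mol.
Mass of Cl2 = 2.1905 mol × 70.90 g/mol = 155.31 g.
Converting to kg: 155.31 g = 0.1553 kg.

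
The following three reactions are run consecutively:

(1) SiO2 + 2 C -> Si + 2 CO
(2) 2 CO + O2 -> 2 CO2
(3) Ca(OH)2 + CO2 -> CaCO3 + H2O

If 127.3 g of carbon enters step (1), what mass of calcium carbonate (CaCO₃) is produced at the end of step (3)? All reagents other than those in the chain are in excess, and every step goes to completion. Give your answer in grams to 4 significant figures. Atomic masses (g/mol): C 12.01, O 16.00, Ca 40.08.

M(C) = 12.01 g/mol.
M(CaCO3) = 40.08 + 12.01 + 3(16.00) = 100.09 g/mol.
n(C) = 127.3 / 12.01 = 10.600 mol.
Reaction (1): C→CO ratio 2:2 ⇒ n(CO) = 10.600 mol.
Reaction (2): CO→CO2 ratio 2:2 ⇒ n(CO2) = 10.600 mol.
Reaction (3): CO2→CaCO3 ratio 1:1 ⇒ n(CaCO3) = 10.600 mol.
Mass of CaCO3 = 10.600 × 100.09 = 1060.9 g.

1061 g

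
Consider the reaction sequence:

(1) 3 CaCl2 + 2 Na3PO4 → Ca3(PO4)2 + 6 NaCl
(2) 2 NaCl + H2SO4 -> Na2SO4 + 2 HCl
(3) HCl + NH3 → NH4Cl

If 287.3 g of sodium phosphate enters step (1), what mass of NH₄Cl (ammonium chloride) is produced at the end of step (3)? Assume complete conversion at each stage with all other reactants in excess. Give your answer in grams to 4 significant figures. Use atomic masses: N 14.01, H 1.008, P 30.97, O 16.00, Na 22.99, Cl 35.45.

M(Na3PO4) = 3(22.99) + 30.97 + 4(16.00) = 163.94 g/mol.
M(NH4Cl) = 14.01 + 4(1.008) + 35.45 = 53.492 g/mol.
n(Na3PO4) = 287.3 / 163.94 = 1.7525 mol.
Reaction (1): Na3PO4→NaCl ratio 2:6 ⇒ n(NaCl) = 5.2574 mol.
Reaction (2): NaCl→HCl ratio 2:2 ⇒ n(HCl) = 5.2574 mol.
Reaction (3): HCl→NH4Cl ratio 1:1 ⇒ n(NH4Cl) = 5.2574 mol.
Mass of NH4Cl = 5.2574 × 53.492 = 281.23 g.

281.2 g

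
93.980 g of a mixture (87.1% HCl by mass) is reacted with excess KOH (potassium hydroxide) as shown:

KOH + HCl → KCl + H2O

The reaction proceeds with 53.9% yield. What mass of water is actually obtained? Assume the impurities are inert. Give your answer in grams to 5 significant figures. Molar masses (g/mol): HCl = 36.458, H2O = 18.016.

Pure HCl available = 93.980 g × 0.871 = 81.8566 g.
n(HCl) = 81.8566 g / 36.458 g/mol = 2.24523 mol.
From the equation the HCl:H2O mole ratio is 1:1, so n(H2O) = 2.24523 × 1/1 = 2.24523 mol.
Mass of H2O = 2.24523 mol × 18.016 g/mol = 40.4501 g.
Actual mass collected = 40.4501 g × 0.539 = 21.8026 g.

21.803 g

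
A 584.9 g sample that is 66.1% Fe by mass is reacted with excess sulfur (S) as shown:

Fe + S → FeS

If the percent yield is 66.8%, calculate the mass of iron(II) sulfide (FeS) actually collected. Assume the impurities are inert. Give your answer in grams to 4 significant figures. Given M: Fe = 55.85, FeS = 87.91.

406.5 g

Pure Fe available = 584.9 g × 0.661 = 386.62 g.
n(Fe) = 386.62 g / 55.85 g/mol = 6.9225 mol.
From the equation the Fe:FeS mole ratio is 1:1, so n(FeS) = 6.9225 × 1/1 = 6.9225 mol.
Mass of FeS = 6.9225 mol × 87.91 g/mol = 608.55 g.
Actual mass collected = 608.55 g × 0.668 = 406.51 g.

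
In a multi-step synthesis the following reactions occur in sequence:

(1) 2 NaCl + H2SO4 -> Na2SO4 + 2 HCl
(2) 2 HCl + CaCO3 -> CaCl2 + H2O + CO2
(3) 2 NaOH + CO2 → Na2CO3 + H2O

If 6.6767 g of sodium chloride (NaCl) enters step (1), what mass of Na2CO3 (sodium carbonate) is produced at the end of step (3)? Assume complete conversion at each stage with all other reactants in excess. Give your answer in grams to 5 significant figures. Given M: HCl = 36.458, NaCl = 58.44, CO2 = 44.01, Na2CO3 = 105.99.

n(NaCl) = 6.6767 / 58.44 = 0.114249 mol.
Reaction (1): NaCl→HCl ratio 2:2 ⇒ n(HCl) = 0.114249 mol.
Reaction (2): HCl→CO2 ratio 2:1 ⇒ n(CO2) = 0.0571244 mol.
Reaction (3): CO2→Na2CO3 ratio 1:1 ⇒ n(Na2CO3) = 0.0571244 mol.
Mass of Na2CO3 = 0.0571244 × 105.99 = 6.05462 g.

6.0546 g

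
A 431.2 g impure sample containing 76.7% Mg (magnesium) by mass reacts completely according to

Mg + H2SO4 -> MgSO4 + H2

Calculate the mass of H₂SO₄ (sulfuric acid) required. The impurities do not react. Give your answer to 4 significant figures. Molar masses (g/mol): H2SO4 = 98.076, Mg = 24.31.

Mass of pure Mg = 431.2 g × 0.767 = 330.73 g.
n(Mg) = 330.73 g / 24.31 g/mol = 13.605 mol.
From the equation the Mg:H2SO4 mole ratio is 1:1, so n(H2SO4) = 13.605 × 1/1 = 13.605 mol.
Mass of H2SO4 = 13.605 mol × 98.076 g/mol = 1334.3 g.

1334 g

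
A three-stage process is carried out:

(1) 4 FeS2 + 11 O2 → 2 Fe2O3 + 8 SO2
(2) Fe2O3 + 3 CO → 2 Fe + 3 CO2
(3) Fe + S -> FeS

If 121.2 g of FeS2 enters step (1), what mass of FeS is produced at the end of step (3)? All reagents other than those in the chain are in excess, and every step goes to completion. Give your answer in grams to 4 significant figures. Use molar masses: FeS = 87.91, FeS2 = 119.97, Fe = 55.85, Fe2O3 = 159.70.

88.81 g

n(FeS2) = 121.2 / 119.97 = 1.0103 mol.
Reaction (1): FeS2→Fe2O3 ratio 4:2 ⇒ n(Fe2O3) = 0.50513 mol.
Reaction (2): Fe2O3→Fe ratio 1:2 ⇒ n(Fe) = 1.0103 mol.
Reaction (3): Fe→FeS ratio 1:1 ⇒ n(FeS) = 1.0103 mol.
Mass of FeS = 1.0103 × 87.91 = 88.811 g.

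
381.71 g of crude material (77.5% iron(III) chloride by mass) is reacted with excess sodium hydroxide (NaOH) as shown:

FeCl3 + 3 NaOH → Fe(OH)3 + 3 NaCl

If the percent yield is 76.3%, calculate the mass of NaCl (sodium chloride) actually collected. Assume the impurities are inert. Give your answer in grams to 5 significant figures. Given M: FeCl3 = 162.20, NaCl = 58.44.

243.97 g

Pure FeCl3 available = 381.71 g × 0.775 = 295.825 g.
n(FeCl3) = 295.825 g / 162.20 g/mol = 1.82383 mol.
From the equation the FeCl3:NaCl mole ratio is 1:3, so n(NaCl) = 1.82383 × 3/1 = 5.47149 mol.
Mass of NaCl = 5.47149 mol × 58.44 g/mol = 319.754 g.
Actual mass collected = 319.754 g × 0.763 = 243.972 g.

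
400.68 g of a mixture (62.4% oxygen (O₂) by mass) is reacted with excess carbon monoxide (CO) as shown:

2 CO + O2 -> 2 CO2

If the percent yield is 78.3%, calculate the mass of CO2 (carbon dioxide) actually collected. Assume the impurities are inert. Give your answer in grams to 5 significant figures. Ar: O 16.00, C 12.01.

538.49 g

Pure O2 available = 400.68 g × 0.624 = 250.024 g.
M(O2) = 2(16.00) = 32.00 g/mol.
M(CO2) = 12.01 + 2(16.00) = 44.01 g/mol.
n(O2) = 250.024 g / 32.00 g/mol = 7.81326 mol.
From the equation the O2:CO2 mole ratio is 1:2, so n(CO2) = 7.81326 × 2/1 = 15.6265 mol.
Mass of CO2 = 15.6265 mol × 44.01 g/mol = 687.723 g.
Actual mass collected = 687.723 g × 0.783 = 538.487 g.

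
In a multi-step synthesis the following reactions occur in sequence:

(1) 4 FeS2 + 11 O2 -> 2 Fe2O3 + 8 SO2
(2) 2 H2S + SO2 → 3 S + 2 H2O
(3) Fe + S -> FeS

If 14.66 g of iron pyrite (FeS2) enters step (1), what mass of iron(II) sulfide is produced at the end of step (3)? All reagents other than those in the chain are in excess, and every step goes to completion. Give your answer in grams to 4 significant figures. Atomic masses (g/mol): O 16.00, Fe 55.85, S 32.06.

M(FeS2) = 55.85 + 2(32.06) = 119.97 g/mol.
M(FeS) = 55.85 + 32.06 = 87.91 g/mol.
n(FeS2) = 14.66 / 119.97 = 0.12220 mol.
Reaction (1): FeS2→SO2 ratio 4:8 ⇒ n(SO2) = 0.24439 mol.
Reaction (2): SO2→S ratio 1:3 ⇒ n(S) = 0.73318 mol.
Reaction (3): S→FeS ratio 1:1 ⇒ n(FeS) = 0.73318 mol.
Mass of FeS = 0.73318 × 87.91 = 64.454 g.

64.45 g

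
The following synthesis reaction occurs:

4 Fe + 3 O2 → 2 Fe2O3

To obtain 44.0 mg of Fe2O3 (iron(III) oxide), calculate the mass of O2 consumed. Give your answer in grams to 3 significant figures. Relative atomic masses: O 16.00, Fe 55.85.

M(Fe2O3) = 2(55.85) + 3(16.00) = 159.70 g/mol.
M(O2) = 2(16.00) = 32.00 g/mol.
Convert: 44.0 mg = 0.04400 g.
n(Fe2O3) = 0.04400 g / 159.70 g/mol = 0.0002755 mol.
From the equation the Fe2O3:O2 mole ratio is 2:3, so n(O2) = 0.0002755 × 3/2 = 0.0004133 mol.
Mass of O2 = 0.0004133 mol × 32.00 g/mol = 0.01322 g.

0.0132 g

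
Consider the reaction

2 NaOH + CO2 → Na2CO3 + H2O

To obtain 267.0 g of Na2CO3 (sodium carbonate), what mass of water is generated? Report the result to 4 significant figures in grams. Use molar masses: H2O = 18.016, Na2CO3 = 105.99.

45.38 g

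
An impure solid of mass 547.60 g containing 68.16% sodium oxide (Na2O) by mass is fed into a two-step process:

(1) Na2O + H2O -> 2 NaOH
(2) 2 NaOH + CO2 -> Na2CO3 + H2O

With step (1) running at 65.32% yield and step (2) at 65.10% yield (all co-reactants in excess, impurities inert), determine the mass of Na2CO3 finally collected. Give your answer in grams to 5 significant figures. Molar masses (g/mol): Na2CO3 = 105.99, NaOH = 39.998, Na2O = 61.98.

271.41 g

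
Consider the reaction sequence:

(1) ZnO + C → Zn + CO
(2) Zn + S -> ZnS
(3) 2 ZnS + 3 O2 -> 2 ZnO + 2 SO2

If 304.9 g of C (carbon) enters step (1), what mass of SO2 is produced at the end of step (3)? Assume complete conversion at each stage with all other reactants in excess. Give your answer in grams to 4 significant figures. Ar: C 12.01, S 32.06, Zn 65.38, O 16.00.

1626 g

M(C) = 12.01 g/mol.
M(SO2) = 32.06 + 2(16.00) = 64.06 g/mol.
n(C) = 304.9 / 12.01 = 25.387 mol.
Reaction (1): C→Zn ratio 1:1 ⇒ n(Zn) = 25.387 mol.
Reaction (2): Zn→ZnS ratio 1:1 ⇒ n(ZnS) = 25.387 mol.
Reaction (3): ZnS→SO2 ratio 2:2 ⇒ n(SO2) = 25.387 mol.
Mass of SO2 = 25.387 × 64.06 = 1626.3 g.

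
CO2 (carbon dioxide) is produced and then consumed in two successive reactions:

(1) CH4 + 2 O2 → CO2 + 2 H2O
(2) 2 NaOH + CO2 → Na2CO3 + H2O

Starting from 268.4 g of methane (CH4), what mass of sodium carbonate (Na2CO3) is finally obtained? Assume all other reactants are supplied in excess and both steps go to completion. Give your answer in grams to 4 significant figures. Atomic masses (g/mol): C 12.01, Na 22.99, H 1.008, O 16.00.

M(CH4) = 12.01 + 4(1.008) = 16.042 g/mol.
M(Na2CO3) = 2(22.99) + 12.01 + 3(16.00) = 105.99 g/mol.
n(CH4) = 268.40 / 16.042 = 16.731 mol.
Step 1 gives a 1:1 ratio of CH4 to CO2, so n(CO2) = 16.731 mol.
In step 2 the CO2:Na2CO3 ratio is 1:1, so n(Na2CO3) = 16.731 mol.
Mass of Na2CO3 = 16.731 × 105.99 = 1773.3 g.

1773 g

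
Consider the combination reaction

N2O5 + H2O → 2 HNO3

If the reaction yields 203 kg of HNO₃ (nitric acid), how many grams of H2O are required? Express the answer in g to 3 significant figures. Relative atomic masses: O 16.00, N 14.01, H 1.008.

M(HNO3) = 1.008 + 14.01 + 3(16.00) = 63.018 g/mol.
M(H2O) = 2(1.008) + 16.00 = 18.016 g/mol.
Convert: 203 kg = 203000 g.
n(HNO3) = 203000 g / 63.018 g/mol = 3221 mol.
From the equation the HNO3:H2O mole ratio is 2:1, so n(H2O) = 3221 × 1/2 = 1611 mol.
Mass of H2O = 1611 mol × 18.016 g/mol = 29020 g.

29000 g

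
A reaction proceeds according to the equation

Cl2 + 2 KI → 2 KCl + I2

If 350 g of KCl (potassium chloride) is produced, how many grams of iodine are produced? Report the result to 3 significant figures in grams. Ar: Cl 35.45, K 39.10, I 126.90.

596 g

M(KCl) = 39.10 + 35.45 = 74.55 g/mol.
M(I2) = 2(126.90) = 253.80 g/mol.
n(KCl) = 350.0 g / 74.55 g/mol = 4.695 mol.
From the equation the KCl:I2 mole ratio is 2:1, so n(I2) = 4.695 × 1/2 = 2.347 mol.
Mass of I2 = 2.347 mol × 253.80 g/mol = 595.8 g.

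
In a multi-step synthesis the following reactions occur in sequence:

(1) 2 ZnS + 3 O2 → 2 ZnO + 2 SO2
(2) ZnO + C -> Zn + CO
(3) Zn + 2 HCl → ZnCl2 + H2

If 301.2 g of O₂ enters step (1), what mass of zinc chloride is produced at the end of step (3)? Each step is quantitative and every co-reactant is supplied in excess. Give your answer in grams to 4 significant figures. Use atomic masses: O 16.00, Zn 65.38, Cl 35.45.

855.2 g

M(O2) = 2(16.00) = 32.00 g/mol.
M(ZnCl2) = 65.38 + 2(35.45) = 136.28 g/mol.
n(O2) = 301.2 / 32.00 = 9.4125 mol.
Reaction (1): O2→ZnO ratio 3:2 ⇒ n(ZnO) = 6.2750 mol.
Reaction (2): ZnO→Zn ratio 1:1 ⇒ n(Zn) = 6.2750 mol.
Reaction (3): Zn→ZnCl2 ratio 1:1 ⇒ n(ZnCl2) = 6.2750 mol.
Mass of ZnCl2 = 6.2750 × 136.28 = 855.16 g.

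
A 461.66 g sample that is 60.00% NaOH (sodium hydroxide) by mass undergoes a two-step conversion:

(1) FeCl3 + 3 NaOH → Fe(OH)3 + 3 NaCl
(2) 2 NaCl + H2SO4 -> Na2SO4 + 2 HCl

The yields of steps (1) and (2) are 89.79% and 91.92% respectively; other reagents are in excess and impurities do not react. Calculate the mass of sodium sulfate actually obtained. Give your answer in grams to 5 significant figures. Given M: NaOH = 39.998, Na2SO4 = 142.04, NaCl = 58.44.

Pure NaOH = 461.66 × 0.6000 = 276.996 g.
n(NaOH) = 276.996 / 39.998 = 6.92525 mol.
Step 1 (NaOH:NaCl = 3:3): theoretical n(NaCl) = 6.92525 mol; at 89.79% yield, n(NaCl) = 6.21818 mol.
Step 2 (NaCl:Na2SO4 = 2:1): theoretical n(Na2SO4) = 3.10909 mol, so theoretical mass = 3.10909 × 142.04 = 441.615 g.
At 91.92% yield, actual mass of Na2SO4 = 441.615 × 0.9192 = 405.933 g.

405.93 g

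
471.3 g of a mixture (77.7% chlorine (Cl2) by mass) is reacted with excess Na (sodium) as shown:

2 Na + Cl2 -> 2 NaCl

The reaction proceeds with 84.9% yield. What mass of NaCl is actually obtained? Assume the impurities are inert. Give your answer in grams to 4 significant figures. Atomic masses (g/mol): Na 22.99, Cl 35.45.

512.5 g

Pure Cl2 available = 471.3 g × 0.777 = 366.20 g.
M(Cl2) = 2(35.45) = 70.90 g/mol.
M(NaCl) = 22.99 + 35.45 = 58.44 g/mol.
n(Cl2) = 366.20 g / 70.90 g/mol = 5.1650 mol.
From the equation the Cl2:NaCl mole ratio is 1:2, so n(NaCl) = 5.1650 × 2/1 = 10.330 mol.
Mass of NaCl = 10.330 mol × 58.44 g/mol = 603.69 g.
Actual mass collected = 603.69 g × 0.849 = 512.53 g.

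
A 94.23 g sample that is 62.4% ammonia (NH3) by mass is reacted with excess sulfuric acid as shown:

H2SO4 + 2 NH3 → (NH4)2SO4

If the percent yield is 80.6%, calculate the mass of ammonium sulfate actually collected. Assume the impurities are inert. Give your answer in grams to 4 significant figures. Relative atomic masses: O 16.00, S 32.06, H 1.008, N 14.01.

183.8 g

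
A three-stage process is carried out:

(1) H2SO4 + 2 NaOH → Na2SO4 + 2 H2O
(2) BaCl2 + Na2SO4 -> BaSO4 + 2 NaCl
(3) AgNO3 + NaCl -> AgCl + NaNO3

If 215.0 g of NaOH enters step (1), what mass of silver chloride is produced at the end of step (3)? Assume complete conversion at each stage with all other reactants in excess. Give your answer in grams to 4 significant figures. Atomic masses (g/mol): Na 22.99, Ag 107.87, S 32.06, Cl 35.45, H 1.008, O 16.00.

M(NaOH) = 22.99 + 16.00 + 1.008 = 39.998 g/mol.
M(AgCl) = 107.87 + 35.45 = 143.32 g/mol.
n(NaOH) = 215.0 / 39.998 = 5.3753 mol.
Reaction (1): NaOH→Na2SO4 ratio 2:1 ⇒ n(Na2SO4) = 2.6876 mol.
Reaction (2): Na2SO4→NaCl ratio 1:2 ⇒ n(NaCl) = 5.3753 mol.
Reaction (3): NaCl→AgCl ratio 1:1 ⇒ n(AgCl) = 5.3753 mol.
Mass of AgCl = 5.3753 × 143.32 = 770.38 g.

770.4 g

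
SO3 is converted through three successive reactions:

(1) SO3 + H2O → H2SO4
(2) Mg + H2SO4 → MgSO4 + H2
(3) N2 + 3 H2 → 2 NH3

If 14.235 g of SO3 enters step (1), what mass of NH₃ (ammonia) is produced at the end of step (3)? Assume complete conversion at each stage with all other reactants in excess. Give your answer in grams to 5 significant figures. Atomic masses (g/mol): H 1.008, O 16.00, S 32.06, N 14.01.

2.0191 g

M(SO3) = 32.06 + 3(16.00) = 80.06 g/mol.
M(NH3) = 14.01 + 3(1.008) = 17.034 g/mol.
n(SO3) = 14.235 / 80.06 = 0.177804 mol.
Reaction (1): SO3→H2SO4 ratio 1:1 ⇒ n(H2SO4) = 0.177804 mol.
Reaction (2): H2SO4→H2 ratio 1:1 ⇒ n(H2) = 0.177804 mol.
Reaction (3): H2→NH3 ratio 3:2 ⇒ n(NH3) = 0.118536 mol.
Mass of NH3 = 0.118536 × 17.034 = 2.01914 g.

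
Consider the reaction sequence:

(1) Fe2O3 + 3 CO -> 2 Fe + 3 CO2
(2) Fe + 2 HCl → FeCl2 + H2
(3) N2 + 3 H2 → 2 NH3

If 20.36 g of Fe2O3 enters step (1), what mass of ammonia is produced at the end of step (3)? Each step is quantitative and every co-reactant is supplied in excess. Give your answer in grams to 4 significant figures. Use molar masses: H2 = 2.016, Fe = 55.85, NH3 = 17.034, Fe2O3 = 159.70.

n(Fe2O3) = 20.36 / 159.70 = 0.12749 mol.
Reaction (1): Fe2O3→Fe ratio 1:2 ⇒ n(Fe) = 0.25498 mol.
Reaction (2): Fe→H2 ratio 1:1 ⇒ n(H2) = 0.25498 mol.
Reaction (3): H2→NH3 ratio 3:2 ⇒ n(NH3) = 0.16999 mol.
Mass of NH3 = 0.16999 × 17.034 = 2.8955 g.

2.896 g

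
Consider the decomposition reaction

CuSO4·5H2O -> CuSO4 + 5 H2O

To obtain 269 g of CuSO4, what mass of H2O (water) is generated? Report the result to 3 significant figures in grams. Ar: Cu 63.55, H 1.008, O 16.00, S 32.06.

152 g

M(CuSO4) = 63.55 + 32.06 + 4(16.00) = 159.61 g/mol.
M(H2O) = 2(1.008) + 16.00 = 18.016 g/mol.
n(CuSO4) = 269.0 g / 159.61 g/mol = 1.685 mol.
From the equation the CuSO4:H2O mole ratio is 1:5, so n(H2O) = 1.685 × 5/1 = 8.427 mol.
Mass of H2O = 8.427 mol × 18.016 g/mol = 151.8 g.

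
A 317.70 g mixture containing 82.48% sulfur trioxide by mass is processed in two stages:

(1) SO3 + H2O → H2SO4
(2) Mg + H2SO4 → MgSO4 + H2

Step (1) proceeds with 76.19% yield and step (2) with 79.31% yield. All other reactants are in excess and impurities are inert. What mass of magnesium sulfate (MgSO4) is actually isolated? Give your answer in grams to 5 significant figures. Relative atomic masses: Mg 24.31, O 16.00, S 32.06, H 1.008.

238.06 g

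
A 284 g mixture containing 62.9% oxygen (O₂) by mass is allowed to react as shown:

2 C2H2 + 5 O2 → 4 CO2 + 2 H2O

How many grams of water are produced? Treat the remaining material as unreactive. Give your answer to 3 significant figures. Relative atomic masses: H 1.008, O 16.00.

40.2 g

Mass of pure O2 = 284 g × 0.629 = 178.6 g.
M(O2) = 2(16.00) = 32.00 g/mol.
M(H2O) = 2(1.008) + 16.00 = 18.016 g/mol.
n(O2) = 178.6 g / 32.00 g/mol = 5.582 mol.
From the equation the O2:H2O mole ratio is 5:2, so n(H2O) = 5.582 × 2/5 = 2.233 mol.
Mass of H2O = 2.233 mol × 18.016 g/mol = 40.23 g.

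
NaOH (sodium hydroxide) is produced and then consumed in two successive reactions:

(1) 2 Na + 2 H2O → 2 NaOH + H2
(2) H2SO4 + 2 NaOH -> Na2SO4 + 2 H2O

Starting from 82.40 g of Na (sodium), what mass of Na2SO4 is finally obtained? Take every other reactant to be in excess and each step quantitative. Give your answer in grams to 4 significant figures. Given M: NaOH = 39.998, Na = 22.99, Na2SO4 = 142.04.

n(Na) = 82.400 / 22.99 = 3.5842 mol.
Step 1 gives a 2:2 ratio of Na to NaOH, so n(NaOH) = 3.5842 mol.
In step 2 the NaOH:Na2SO4 ratio is 2:1, so n(Na2SO4) = 1.7921 mol.
Mass of Na2SO4 = 1.7921 × 142.04 = 254.55 g.

254.5 g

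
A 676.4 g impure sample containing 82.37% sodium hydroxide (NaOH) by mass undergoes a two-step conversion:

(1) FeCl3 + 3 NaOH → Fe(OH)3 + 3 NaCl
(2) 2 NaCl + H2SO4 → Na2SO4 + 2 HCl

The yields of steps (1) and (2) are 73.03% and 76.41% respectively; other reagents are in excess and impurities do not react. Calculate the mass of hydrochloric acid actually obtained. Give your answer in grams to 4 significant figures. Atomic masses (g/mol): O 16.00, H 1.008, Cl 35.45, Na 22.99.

283.4 g

Pure NaOH = 676.4 × 0.8237 = 557.15 g.
M(NaOH) = 22.99 + 16.00 + 1.008 = 39.998 g/mol.
M(HCl) = 1.008 + 35.45 = 36.458 g/mol.
n(NaOH) = 557.15 / 39.998 = 13.929 mol.
Step 1 (NaOH:NaCl = 3:3): theoretical n(NaCl) = 13.929 mol; at 73.03% yield, n(NaCl) = 10.173 mol.
Step 2 (NaCl:HCl = 2:2): theoretical n(HCl) = 10.173 mol, so theoretical mass = 10.173 × 36.458 = 370.88 g.
At 76.41% yield, actual mass of HCl = 370.88 × 0.7641 = 283.39 g.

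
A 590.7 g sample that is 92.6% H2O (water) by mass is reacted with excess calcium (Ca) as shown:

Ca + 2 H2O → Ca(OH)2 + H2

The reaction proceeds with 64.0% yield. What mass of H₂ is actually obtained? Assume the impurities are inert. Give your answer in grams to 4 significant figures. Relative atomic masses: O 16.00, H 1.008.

Pure H2O available = 590.7 g × 0.926 = 546.99 g.
M(H2O) = 2(1.008) + 16.00 = 18.016 g/mol.
M(H2) = 2(1.008) = 2.016 g/mol.
n(H2O) = 546.99 g / 18.016 g/mol = 30.361 mol.
From the equation the H2O:H2 mole ratio is 2:1, so n(H2) = 30.361 × 1/2 = 15.181 mol.
Mass of H2 = 15.181 mol × 2.016 g/mol = 30.604 g.
Actual mass collected = 30.604 g × 0.640 = 19.587 g.

19.59 g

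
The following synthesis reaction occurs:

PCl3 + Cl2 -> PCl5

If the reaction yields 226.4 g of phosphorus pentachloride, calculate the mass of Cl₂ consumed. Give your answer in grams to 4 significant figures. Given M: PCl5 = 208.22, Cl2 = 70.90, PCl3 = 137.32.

n(PCl5) = 226.40 g / 208.22 g/mol = 1.0873 mol.
From the equation the PCl5:Cl2 mole ratio is 1:1, so n(Cl2) = 1.0873 × 1/1 = 1.0873 mol.
Mass of Cl2 = 1.0873 mol × 70.90 g/mol = 77.090 g.

77.09 g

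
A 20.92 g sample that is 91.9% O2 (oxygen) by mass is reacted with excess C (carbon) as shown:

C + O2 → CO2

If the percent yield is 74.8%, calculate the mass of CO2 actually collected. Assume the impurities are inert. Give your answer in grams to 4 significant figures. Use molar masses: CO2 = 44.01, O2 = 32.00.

19.78 g

Pure O2 available = 20.92 g × 0.919 = 19.225 g.
n(O2) = 19.225 g / 32.00 g/mol = 0.60080 mol.
From the equation the O2:CO2 mole ratio is 1:1, so n(CO2) = 0.60080 × 1/1 = 0.60080 mol.
Mass of CO2 = 0.60080 mol × 44.01 g/mol = 26.441 g.
Actual mass collected = 26.441 g × 0.748 = 19.778 g.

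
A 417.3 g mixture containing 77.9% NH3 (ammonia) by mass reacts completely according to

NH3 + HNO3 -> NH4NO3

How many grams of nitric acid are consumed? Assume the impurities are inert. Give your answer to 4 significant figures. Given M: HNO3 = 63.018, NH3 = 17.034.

Mass of pure NH3 = 417.3 g × 0.779 = 325.08 g.
n(NH3) = 325.08 g / 17.034 g/mol = 19.084 mol.
From the equation the NH3:HNO3 mole ratio is 1:1, so n(HNO3) = 19.084 × 1/1 = 19.084 mol.
Mass of HNO3 = 19.084 mol × 63.018 g/mol = 1202.6 g.

1203 g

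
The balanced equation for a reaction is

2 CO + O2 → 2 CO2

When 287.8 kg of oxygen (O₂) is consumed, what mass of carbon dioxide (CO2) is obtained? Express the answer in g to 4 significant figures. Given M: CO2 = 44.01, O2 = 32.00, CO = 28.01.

791600 g

Convert: 287.8 kg = 287800 g.
n(O2) = 287800 g / 32.00 g/mol = 8993.8 mol.
From the equation the O2:CO2 mole ratio is 1:2, so n(CO2) = 8993.8 × 2/1 = 17988 mol.
Mass of CO2 = 17988 mol × 44.01 g/mol = 791630 g.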